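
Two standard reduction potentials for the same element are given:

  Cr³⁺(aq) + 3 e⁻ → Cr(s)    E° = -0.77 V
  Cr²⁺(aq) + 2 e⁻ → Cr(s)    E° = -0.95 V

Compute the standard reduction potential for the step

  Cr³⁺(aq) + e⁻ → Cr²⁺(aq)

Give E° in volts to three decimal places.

Sequential free energies add, so n₃E°₃ = n₁E°₁ + n₂E°₂.
With n₃ = 3, and the known step contributing 2×(-0.95) V, the unknown satisfies 1·E° = 3×(-0.77) − 2×(-0.95) = -0.410.
E° = -0.410 / 1 = -0.410 V.

-0.410 V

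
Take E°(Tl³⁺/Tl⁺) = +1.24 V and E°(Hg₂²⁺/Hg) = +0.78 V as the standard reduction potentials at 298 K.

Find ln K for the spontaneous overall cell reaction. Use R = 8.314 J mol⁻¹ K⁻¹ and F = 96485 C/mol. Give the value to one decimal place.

35.8

Cathode: Tl³⁺/Tl⁺; anode: Hg₂²⁺/Hg. E°cell = (+1.24) − (+0.78) = +0.46 V, with n = 2.
ΔG° = −nFE° = −RT ln K, so ln K = nFE°/(RT) = (2)(96485)(+0.46) / ((8.314)(298)) = 35.828.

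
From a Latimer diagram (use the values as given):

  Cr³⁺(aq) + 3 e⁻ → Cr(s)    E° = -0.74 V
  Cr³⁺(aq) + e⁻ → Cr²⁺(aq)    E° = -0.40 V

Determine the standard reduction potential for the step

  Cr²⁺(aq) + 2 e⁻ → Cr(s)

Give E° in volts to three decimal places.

Sequential free energies add, so n₃E°₃ = n₁E°₁ + n₂E°₂.
With n₃ = 3, and the known step contributing 1×(-0.40) V, the unknown satisfies 2·E° = 3×(-0.74) − 1×(-0.40) = -1.820.
E° = -1.820 / 2 = -0.910 V.

-0.910 V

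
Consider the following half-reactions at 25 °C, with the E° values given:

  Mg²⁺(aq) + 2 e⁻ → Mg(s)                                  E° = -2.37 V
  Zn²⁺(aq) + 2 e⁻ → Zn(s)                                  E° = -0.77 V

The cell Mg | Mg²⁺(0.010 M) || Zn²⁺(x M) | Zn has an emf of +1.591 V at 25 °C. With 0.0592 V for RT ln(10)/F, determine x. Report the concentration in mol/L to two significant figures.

0.0050 M

Zn²⁺/Zn is the cathode, Mg²⁺/Mg the anode: E°cell = +1.60 V, n = 2.
Overall reaction: Zn²⁺(aq) + Mg(s) → Zn(s) + Mg²⁺(aq); Q = [Mg²⁺]^1/[Zn²⁺]^1.
From E = E° − (0.0592/n) log Q: log Q = (E° − E)·n/0.0592 = (+1.60 − (+1.591))·2/0.0592 = 0.3041.
So 1·log[Zn²⁺] = 1·log(0.01) − log Q = -2.0000 − (0.3041) = -2.3041; [Zn²⁺] = 10^(-2.3041) ≈ 0.0050 M.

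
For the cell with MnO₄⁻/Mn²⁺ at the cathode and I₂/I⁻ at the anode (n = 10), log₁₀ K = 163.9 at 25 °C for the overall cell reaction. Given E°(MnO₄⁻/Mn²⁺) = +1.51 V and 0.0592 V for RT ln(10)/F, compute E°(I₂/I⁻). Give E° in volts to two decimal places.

E°cell = (0.0592/n)·log K = (0.0592/10)(163.9) = +0.970 V.
Since MnO₄⁻/Mn²⁺ is the cathode and I₂/I⁻ the anode, E°cell = E°(MnO₄⁻/Mn²⁺) − E°(I₂/I⁻).
So E°(I₂/I⁻) = E°(MnO₄⁻/Mn²⁺) − E°cell = (+1.51) − (+0.970) = +0.54 V.

+0.54 V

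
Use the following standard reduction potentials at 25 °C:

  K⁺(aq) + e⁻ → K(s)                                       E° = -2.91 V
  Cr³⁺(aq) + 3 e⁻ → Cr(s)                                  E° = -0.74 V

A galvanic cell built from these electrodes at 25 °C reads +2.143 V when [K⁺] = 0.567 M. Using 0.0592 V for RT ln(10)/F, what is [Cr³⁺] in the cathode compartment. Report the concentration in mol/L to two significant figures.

Cr³⁺/Cr is the cathode, K⁺/K the anode: E°cell = +2.17 V, n = 3.
Overall reaction: Cr³⁺(aq) + 3 K(s) → Cr(s) + 3 K⁺(aq); Q = [K⁺]^3/[Cr³⁺]^1.
From E = E° − (0.0592/n) log Q: log Q = (E° − E)·n/0.0592 = (+2.17 − (+2.143))·3/0.0592 = 1.3682.
So 1·log[Cr³⁺] = 3·log(0.567) − log Q = -0.7393 − (1.3682) = -2.1075; [Cr³⁺] = 10^(-2.1075) ≈ 0.0078 M.

0.0078 M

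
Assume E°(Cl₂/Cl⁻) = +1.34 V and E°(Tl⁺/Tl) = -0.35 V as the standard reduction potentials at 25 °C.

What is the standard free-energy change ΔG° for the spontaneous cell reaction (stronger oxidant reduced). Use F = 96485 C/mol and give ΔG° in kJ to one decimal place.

-326.1 kJ

Cl₂/Cl⁻ (E° = +1.34 V) is the cathode; Tl⁺/Tl (E° = -0.35 V) is the anode, so E°cell = +1.69 V.
Balancing electrons gives n = 2 (lcm of 2 and 1).
ΔG° = −nFE° = −(2)(96485)(+1.69) = -326,119 J = -326.1 kJ.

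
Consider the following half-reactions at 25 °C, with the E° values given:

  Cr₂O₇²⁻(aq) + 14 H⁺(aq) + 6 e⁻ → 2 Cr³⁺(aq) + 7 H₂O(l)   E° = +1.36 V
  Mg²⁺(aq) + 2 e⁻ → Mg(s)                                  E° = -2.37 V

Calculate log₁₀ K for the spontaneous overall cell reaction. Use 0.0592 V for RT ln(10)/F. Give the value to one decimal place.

Cathode: Cr₂O₇²⁻/Cr³⁺; anode: Mg²⁺/Mg. E°cell = +3.73 V, n = 6.
log K = nE°cell / 0.0592 = (6)(+3.73) / 0.0592 = 378.0.

378.0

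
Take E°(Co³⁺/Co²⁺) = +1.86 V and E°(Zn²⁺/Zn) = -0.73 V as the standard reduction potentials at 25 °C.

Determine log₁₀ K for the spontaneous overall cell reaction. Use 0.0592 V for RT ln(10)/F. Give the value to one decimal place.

Cathode: Co³⁺/Co²⁺; anode: Zn²⁺/Zn. E°cell = +2.59 V, n = 2.
log K = nE°cell / 0.0592 = (2)(+2.59) / 0.0592 = 87.5.

87.5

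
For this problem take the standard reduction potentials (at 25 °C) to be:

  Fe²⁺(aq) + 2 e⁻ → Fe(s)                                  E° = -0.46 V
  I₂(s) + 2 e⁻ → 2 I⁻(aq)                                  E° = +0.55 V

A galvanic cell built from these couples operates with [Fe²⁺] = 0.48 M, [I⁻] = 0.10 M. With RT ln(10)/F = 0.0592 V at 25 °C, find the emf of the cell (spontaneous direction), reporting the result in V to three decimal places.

+1.079 V

I₂/I⁻ is the cathode (higher E°), Fe²⁺/Fe the anode: E°cell = +0.55 − (-0.46) = +1.01 V, n = 2.
Overall: I₂(s) + Fe(s) → 2 I⁻(aq) + Fe²⁺(aq)
Q = [I⁻]^2·[Fe²⁺]; log Q = -2.319.
E = E° − (0.0592/n) log Q = +1.01 − (0.0592/2)(-2.319) = +1.079 V.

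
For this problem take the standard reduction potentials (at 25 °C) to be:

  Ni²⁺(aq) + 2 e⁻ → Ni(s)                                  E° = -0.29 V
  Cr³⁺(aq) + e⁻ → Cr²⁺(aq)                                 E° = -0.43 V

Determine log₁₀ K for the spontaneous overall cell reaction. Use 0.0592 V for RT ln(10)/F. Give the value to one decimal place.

4.7

Cathode: Ni²⁺/Ni; anode: Cr³⁺/Cr²⁺. E°cell = +0.14 V, n = 2.
log K = nE°cell / 0.0592 = (2)(+0.14) / 0.0592 = 4.7.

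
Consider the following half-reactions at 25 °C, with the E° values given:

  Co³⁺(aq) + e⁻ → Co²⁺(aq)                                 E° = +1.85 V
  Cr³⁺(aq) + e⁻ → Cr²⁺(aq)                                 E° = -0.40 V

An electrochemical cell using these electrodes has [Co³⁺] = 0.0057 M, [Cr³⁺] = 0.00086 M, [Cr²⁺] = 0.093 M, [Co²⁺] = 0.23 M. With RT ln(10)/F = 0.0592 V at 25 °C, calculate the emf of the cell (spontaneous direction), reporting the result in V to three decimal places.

Co³⁺/Co²⁺ is the cathode (higher E°), Cr³⁺/Cr²⁺ the anode: E°cell = +1.85 − (-0.40) = +2.25 V, n = 1.
Overall: Co³⁺(aq) + Cr²⁺(aq) → Co²⁺(aq) + Cr³⁺(aq)
Q = [Co²⁺]·[Cr³⁺] / ([Co³⁺]·[Cr²⁺]); log Q = -0.428.
E = E° − (0.0592/n) log Q = +2.25 − (0.0592/1)(-0.428) = +2.275 V.

+2.275 V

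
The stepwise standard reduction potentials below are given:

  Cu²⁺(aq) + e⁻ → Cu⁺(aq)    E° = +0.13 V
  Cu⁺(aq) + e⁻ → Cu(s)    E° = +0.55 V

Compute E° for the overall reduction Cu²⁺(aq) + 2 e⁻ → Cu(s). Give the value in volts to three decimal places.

Standard free energies of sequential steps add: ΔG°₃ = ΔG°₁ + ΔG°₂, so n₃E°₃ = n₁E°₁ + n₂E°₂.
E°₃ = (1×+0.13 + 1×+0.55) / 2 = (+0.680) / 2 = +0.340 V.

+0.340 V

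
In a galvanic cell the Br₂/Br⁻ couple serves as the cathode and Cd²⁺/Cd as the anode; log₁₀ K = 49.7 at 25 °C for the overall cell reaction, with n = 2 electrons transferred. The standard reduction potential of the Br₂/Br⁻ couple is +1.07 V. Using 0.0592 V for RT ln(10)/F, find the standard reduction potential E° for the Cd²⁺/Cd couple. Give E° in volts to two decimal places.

-0.40 V

E°cell = (0.0592/n)·log K = (0.0592/2)(49.7) = +1.471 V.
Since Br₂/Br⁻ is the cathode and Cd²⁺/Cd the anode, E°cell = E°(Br₂/Br⁻) − E°(Cd²⁺/Cd).
So E°(Cd²⁺/Cd) = E°(Br₂/Br⁻) − E°cell = (+1.07) − (+1.471) = -0.40 V.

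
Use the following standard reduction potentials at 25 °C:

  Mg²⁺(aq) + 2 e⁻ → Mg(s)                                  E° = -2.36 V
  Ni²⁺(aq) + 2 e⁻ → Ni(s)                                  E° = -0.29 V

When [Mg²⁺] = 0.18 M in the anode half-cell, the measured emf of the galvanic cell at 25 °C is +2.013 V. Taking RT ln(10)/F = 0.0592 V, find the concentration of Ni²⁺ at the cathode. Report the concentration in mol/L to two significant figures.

Ni²⁺/Ni is the cathode, Mg²⁺/Mg the anode: E°cell = +2.07 V, n = 2.
Overall reaction: Ni²⁺(aq) + Mg(s) → Ni(s) + Mg²⁺(aq); Q = [Mg²⁺]^1/[Ni²⁺]^1.
From E = E° − (0.0592/n) log Q: log Q = (E° − E)·n/0.0592 = (+2.07 − (+2.013))·2/0.0592 = 1.9257.
So 1·log[Ni²⁺] = 1·log(0.18) − log Q = -0.7447 − (1.9257) = -2.6704; [Ni²⁺] = 10^(-2.6704) ≈ 0.0021 M.

0.0021 M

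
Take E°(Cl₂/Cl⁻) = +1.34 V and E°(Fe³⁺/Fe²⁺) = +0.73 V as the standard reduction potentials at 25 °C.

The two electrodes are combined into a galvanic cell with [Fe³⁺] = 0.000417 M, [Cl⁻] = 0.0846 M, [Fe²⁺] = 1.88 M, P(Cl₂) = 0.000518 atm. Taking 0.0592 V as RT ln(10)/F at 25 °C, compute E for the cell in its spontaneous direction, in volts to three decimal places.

Cl₂/Cl⁻ is the cathode (higher E°), Fe³⁺/Fe²⁺ the anode: E°cell = +1.34 − (+0.73) = +0.61 V, n = 2.
Overall: Cl₂(g) + 2 Fe²⁺(aq) → 2 Cl⁻(aq) + 2 Fe³⁺(aq)
Q = [Cl⁻]^2·[Fe³⁺]^2 / (P(Cl₂)·[Fe²⁺]^2); log Q = -6.168.
E = E° − (0.0592/n) log Q = +0.61 − (0.0592/2)(-6.168) = +0.793 V.

+0.793 V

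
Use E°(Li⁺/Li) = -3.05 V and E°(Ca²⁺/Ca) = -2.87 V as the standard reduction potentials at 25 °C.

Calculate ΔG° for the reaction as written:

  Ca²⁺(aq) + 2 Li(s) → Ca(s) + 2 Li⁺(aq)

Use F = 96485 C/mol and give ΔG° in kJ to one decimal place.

-34.7 kJ

As written, Ca²⁺/Ca is reduced (cathode) and Li⁺/Li is oxidised (anode), so E°cell = (-2.87) − (-3.05) = +0.18 V.
Balancing electrons gives n = 2.
ΔG° = −nFE° = −(2)(96485)(+0.18) = -34,735 J = -34.7 kJ.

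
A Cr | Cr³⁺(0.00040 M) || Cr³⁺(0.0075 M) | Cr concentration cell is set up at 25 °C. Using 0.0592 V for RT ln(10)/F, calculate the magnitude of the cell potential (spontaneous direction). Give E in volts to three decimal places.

For a concentration cell E°cell = 0. The 0.0075 M side is the cathode (reduction is favoured where [Cr³⁺] is higher).
With n = 3, E = −(0.0592/3) log([Cr³⁺]ₐₙ/[Cr³⁺]꜀ₐₜ) = −(0.0592/3) log(0.0004/0.0075) = −(0.0592/3)(-1.273) = +0.025 V.

+0.025 V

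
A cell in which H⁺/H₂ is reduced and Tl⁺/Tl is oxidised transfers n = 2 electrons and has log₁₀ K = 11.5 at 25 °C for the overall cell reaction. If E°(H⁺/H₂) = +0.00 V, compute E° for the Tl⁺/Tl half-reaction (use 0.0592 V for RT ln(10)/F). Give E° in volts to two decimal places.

E°cell = (0.0592/n)·log K = (0.0592/2)(11.5) = +0.340 V.
Since H⁺/H₂ is the cathode and Tl⁺/Tl the anode, E°cell = E°(H⁺/H₂) − E°(Tl⁺/Tl).
So E°(Tl⁺/Tl) = E°(H⁺/H₂) − E°cell = (+0.00) − (+0.340) = -0.34 V.

-0.34 V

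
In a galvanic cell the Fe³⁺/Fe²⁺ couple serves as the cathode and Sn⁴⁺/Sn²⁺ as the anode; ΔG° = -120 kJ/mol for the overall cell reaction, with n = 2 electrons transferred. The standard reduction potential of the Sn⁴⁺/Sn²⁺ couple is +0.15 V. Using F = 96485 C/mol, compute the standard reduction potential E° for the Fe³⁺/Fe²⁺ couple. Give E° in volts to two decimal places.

+0.77 V

E°cell = −ΔG°/(nF) = −(-120×10³)/((2)(96485)) = +0.622 V.
Since Fe³⁺/Fe²⁺ is the cathode and Sn⁴⁺/Sn²⁺ the anode, E°cell = E°(Fe³⁺/Fe²⁺) − E°(Sn⁴⁺/Sn²⁺).
So E°(Fe³⁺/Fe²⁺) = E°cell + E°(Sn⁴⁺/Sn²⁺) = +0.622 + (+0.15) = +0.77 V.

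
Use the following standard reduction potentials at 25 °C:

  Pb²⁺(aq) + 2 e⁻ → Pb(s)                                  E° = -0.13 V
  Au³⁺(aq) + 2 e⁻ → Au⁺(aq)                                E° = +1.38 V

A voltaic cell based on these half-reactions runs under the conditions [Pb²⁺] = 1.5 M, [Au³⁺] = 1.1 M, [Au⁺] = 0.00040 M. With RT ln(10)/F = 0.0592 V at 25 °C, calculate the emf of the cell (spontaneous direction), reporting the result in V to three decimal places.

+1.607 V

Au³⁺/Au⁺ is the cathode (higher E°), Pb²⁺/Pb the anode: E°cell = +1.38 − (-0.13) = +1.51 V, n = 2.
Overall: Au³⁺(aq) + Pb(s) → Au⁺(aq) + Pb²⁺(aq)
Q = [Au⁺]·[Pb²⁺] / ([Au³⁺]); log Q = -3.263.
E = E° − (0.0592/n) log Q = +1.51 − (0.0592/2)(-3.263) = +1.607 V.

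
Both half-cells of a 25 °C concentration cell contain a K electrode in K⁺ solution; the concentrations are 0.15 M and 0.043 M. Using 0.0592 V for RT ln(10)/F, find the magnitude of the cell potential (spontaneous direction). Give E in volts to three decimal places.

For a concentration cell E°cell = 0. The 0.15 M side is the cathode (reduction is favoured where [K⁺] is higher).
With n = 1, E = −(0.0592/1) log([K⁺]ₐₙ/[K⁺]꜀ₐₜ) = −(0.0592/1) log(0.043/0.15) = −(0.0592/1)(-0.543) = +0.032 V.

+0.032 V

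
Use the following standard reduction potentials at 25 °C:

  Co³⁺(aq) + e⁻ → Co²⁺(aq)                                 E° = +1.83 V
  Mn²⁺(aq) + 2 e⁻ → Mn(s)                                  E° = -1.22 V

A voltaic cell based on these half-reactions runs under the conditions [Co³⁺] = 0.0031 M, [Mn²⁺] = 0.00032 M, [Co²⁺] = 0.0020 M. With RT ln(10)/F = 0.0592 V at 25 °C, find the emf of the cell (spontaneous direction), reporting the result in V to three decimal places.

Co³⁺/Co²⁺ is the cathode (higher E°), Mn²⁺/Mn the anode: E°cell = +1.83 − (-1.22) = +3.05 V, n = 2.
Overall: 2 Co³⁺(aq) + Mn(s) → 2 Co²⁺(aq) + Mn²⁺(aq)
Q = [Co²⁺]^2·[Mn²⁺] / ([Co³⁺]^2); log Q = -3.876.
E = E° − (0.0592/n) log Q = +3.05 − (0.0592/2)(-3.876) = +3.165 V.

+3.165 V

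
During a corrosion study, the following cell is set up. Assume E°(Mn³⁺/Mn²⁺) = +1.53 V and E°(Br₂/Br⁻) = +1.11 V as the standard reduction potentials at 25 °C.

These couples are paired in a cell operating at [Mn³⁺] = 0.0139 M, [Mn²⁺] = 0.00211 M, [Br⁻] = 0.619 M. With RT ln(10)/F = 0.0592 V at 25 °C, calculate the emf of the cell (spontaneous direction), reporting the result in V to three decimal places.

+0.456 V

Mn³⁺/Mn²⁺ is the cathode (higher E°), Br₂/Br⁻ the anode: E°cell = +1.53 − (+1.11) = +0.42 V, n = 2.
Overall: 2 Mn³⁺(aq) + 2 Br⁻(aq) → 2 Mn²⁺(aq) + Br₂(l)
Q = [Mn²⁺]^2 / ([Mn³⁺]^2·[Br⁻]^2); log Q = -1.221.
E = E° − (0.0592/n) log Q = +0.42 − (0.0592/2)(-1.221) = +0.456 V.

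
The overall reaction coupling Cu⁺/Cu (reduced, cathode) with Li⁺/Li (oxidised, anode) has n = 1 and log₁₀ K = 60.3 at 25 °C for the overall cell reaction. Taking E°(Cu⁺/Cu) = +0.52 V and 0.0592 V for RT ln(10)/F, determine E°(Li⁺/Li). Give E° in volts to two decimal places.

-3.05 V

E°cell = (0.0592/n)·log K = (0.0592/1)(60.3) = +3.570 V.
Since Cu⁺/Cu is the cathode and Li⁺/Li the anode, E°cell = E°(Cu⁺/Cu) − E°(Li⁺/Li).
So E°(Li⁺/Li) = E°(Cu⁺/Cu) − E°cell = (+0.52) − (+3.570) = -3.05 V.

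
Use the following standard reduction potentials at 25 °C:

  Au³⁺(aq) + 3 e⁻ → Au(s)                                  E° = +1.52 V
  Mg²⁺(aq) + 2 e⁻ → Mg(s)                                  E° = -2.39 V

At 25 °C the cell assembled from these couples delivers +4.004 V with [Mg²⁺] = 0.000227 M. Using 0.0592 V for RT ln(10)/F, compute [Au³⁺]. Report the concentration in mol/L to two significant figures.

Au³⁺/Au is the cathode, Mg²⁺/Mg the anode: E°cell = +3.91 V, n = 6.
Overall reaction: 2 Au³⁺(aq) + 3 Mg(s) → 2 Au(s) + 3 Mg²⁺(aq); Q = [Mg²⁺]^3/[Au³⁺]^2.
From E = E° − (0.0592/n) log Q: log Q = (E° − E)·n/0.0592 = (+3.91 − (+4.004))·6/0.0592 = -9.5270.
So 2·log[Au³⁺] = 3·log(0.000227) − log Q = -10.9319 − (-9.5270) = -1.4049; log[Au³⁺] = -1.4049 / 2 = -0.7025; [Au³⁺] = 10^(-0.7025) ≈ 0.20 M.

0.20 M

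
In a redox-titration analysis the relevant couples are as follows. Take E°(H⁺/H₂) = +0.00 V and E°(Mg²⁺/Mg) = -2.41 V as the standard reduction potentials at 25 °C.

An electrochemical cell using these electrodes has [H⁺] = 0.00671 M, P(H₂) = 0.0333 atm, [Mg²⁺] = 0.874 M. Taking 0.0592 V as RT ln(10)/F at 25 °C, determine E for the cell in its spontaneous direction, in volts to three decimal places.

H⁺/H₂ is the cathode (higher E°), Mg²⁺/Mg the anode: E°cell = +0.00 − (-2.41) = +2.41 V, n = 2.
Overall: 2 H⁺(aq) + Mg(s) → H₂(g) + Mg²⁺(aq)
Q = P(H₂)·[Mg²⁺] / ([H⁺]^2); log Q = 2.811.
E = E° − (0.0592/n) log Q = +2.41 − (0.0592/2)(2.811) = +2.327 V.

+2.327 V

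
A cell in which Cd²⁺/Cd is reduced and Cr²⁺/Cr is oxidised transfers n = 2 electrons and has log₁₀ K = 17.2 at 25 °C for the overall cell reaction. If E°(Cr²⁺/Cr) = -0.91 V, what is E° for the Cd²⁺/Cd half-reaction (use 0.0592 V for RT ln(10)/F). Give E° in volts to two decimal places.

-0.40 V

E°cell = (0.0592/n)·log K = (0.0592/2)(17.2) = +0.509 V.
Since Cd²⁺/Cd is the cathode and Cr²⁺/Cr the anode, E°cell = E°(Cd²⁺/Cd) − E°(Cr²⁺/Cr).
So E°(Cd²⁺/Cd) = E°cell + E°(Cr²⁺/Cr) = +0.509 + (-0.91) = -0.40 V.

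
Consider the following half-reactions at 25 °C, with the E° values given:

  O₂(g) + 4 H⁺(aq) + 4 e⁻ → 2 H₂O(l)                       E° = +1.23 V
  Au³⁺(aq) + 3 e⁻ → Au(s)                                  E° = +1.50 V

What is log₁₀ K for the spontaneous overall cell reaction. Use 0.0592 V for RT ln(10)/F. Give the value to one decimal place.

54.7

Cathode: Au³⁺/Au; anode: O₂/H₂O. E°cell = +0.27 V, n = 12.
log K = nE°cell / 0.0592 = (12)(+0.27) / 0.0592 = 54.7.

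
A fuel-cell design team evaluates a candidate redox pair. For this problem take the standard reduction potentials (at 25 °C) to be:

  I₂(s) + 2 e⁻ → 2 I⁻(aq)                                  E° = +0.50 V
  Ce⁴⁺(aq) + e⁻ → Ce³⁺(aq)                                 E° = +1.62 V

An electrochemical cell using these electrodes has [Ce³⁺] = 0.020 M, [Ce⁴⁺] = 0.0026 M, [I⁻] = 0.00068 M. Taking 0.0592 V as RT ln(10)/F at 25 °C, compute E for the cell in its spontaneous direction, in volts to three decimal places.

+0.880 V

Ce⁴⁺/Ce³⁺ is the cathode (higher E°), I₂/I⁻ the anode: E°cell = +1.62 − (+0.50) = +1.12 V, n = 2.
Overall: 2 Ce⁴⁺(aq) + 2 I⁻(aq) → 2 Ce³⁺(aq) + I₂(s)
Q = [Ce³⁺]^2 / ([Ce⁴⁺]^2·[I⁻]^2); log Q = 8.107.
E = E° − (0.0592/n) log Q = +1.12 − (0.0592/2)(8.107) = +0.880 V.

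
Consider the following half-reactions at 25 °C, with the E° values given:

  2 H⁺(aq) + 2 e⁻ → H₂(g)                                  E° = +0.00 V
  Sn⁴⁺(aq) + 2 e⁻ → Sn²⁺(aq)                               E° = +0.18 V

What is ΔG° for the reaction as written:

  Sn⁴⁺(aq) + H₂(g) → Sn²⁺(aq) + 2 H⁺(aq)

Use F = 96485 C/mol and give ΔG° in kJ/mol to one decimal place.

As written, Sn⁴⁺/Sn²⁺ is reduced (cathode) and H⁺/H₂ is oxidised (anode), so E°cell = (+0.18) − (+0.00) = +0.18 V.
Balancing electrons gives n = 2.
ΔG° = −nFE° = −(2)(96485)(+0.18) = -34,735 J = -34.7 kJ/mol.

-34.7 kJ/mol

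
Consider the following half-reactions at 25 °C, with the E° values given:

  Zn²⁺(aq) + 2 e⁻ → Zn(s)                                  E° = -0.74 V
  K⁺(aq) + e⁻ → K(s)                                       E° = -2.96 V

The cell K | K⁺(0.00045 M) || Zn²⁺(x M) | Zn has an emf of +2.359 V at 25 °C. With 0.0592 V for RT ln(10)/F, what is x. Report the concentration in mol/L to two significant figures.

0.010 M

Zn²⁺/Zn is the cathode, K⁺/K the anode: E°cell = +2.22 V, n = 2.
Overall reaction: Zn²⁺(aq) + 2 K(s) → Zn(s) + 2 K⁺(aq); Q = [K⁺]^2/[Zn²⁺]^1.
From E = E° − (0.0592/n) log Q: log Q = (E° − E)·n/0.0592 = (+2.22 − (+2.359))·2/0.0592 = -4.6959.
So 1·log[Zn²⁺] = 2·log(0.00045) − log Q = -6.6936 − (-4.6959) = -1.9977; [Zn²⁺] = 10^(-1.9977) ≈ 0.010 M.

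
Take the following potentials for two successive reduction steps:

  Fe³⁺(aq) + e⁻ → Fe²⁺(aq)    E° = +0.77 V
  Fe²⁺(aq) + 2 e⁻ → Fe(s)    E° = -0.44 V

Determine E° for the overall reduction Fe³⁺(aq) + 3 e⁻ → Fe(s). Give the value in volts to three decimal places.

-0.037 V

Standard free energies of sequential steps add: ΔG°₃ = ΔG°₁ + ΔG°₂, so n₃E°₃ = n₁E°₁ + n₂E°₂.
E°₃ = (1×+0.77 + 2×-0.44) / 3 = (-0.110) / 3 = -0.037 V.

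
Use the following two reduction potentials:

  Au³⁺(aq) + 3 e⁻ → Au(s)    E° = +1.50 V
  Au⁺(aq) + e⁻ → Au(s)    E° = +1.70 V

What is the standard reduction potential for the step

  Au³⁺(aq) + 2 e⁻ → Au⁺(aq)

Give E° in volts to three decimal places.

+1.400 V

Sequential free energies add, so n₃E°₃ = n₁E°₁ + n₂E°₂.
With n₃ = 3, and the known step contributing 1×(+1.70) V, the unknown satisfies 2·E° = 3×(+1.50) − 1×(+1.70) = +2.800.
E° = +2.800 / 2 = +1.400 V.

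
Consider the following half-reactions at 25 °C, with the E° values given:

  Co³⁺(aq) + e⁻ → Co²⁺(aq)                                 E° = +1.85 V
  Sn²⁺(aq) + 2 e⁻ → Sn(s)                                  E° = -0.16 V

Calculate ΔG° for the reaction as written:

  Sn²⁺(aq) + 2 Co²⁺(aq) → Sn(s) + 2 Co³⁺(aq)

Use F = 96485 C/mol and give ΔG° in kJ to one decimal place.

+387.9 kJ

As written, Sn²⁺/Sn is reduced (cathode) and Co³⁺/Co²⁺ is oxidised (anode), so E°cell = (-0.16) − (+1.85) = -2.01 V.
Balancing electrons gives n = 2.
ΔG° = −nFE° = −(2)(96485)(-2.01) = 387,870 J = +387.9 kJ.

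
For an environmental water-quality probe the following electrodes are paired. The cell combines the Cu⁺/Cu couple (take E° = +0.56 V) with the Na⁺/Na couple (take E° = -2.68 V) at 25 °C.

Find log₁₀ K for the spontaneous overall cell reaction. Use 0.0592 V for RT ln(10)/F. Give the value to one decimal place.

54.7

Cathode: Cu⁺/Cu; anode: Na⁺/Na. E°cell = +3.24 V, n = 1.
log K = nE°cell / 0.0592 = (1)(+3.24) / 0.0592 = 54.7.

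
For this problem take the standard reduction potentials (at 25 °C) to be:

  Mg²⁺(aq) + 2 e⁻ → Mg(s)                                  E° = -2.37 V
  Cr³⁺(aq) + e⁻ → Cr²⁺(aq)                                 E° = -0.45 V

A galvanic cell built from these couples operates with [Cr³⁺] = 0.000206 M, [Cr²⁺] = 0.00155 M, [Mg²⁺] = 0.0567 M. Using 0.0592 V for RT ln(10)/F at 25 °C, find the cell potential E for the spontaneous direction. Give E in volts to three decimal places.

Cr³⁺/Cr²⁺ is the cathode (higher E°), Mg²⁺/Mg the anode: E°cell = -0.45 − (-2.37) = +1.92 V, n = 2.
Overall: 2 Cr³⁺(aq) + Mg(s) → 2 Cr²⁺(aq) + Mg²⁺(aq)
Q = [Cr²⁺]^2·[Mg²⁺] / ([Cr³⁺]^2); log Q = 0.507.
E = E° − (0.0592/n) log Q = +1.92 − (0.0592/2)(0.507) = +1.905 V.

+1.905 V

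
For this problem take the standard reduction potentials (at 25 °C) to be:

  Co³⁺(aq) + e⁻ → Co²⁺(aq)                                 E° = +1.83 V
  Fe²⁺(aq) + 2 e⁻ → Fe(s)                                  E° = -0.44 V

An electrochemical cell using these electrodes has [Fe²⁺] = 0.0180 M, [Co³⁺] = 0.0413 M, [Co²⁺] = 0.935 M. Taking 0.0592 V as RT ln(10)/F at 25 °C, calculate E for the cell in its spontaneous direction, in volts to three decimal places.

+2.241 V

Co³⁺/Co²⁺ is the cathode (higher E°), Fe²⁺/Fe the anode: E°cell = +1.83 − (-0.44) = +2.27 V, n = 2.
Overall: 2 Co³⁺(aq) + Fe(s) → 2 Co²⁺(aq) + Fe²⁺(aq)
Q = [Co²⁺]^2·[Fe²⁺] / ([Co³⁺]^2); log Q = 0.965.
E = E° − (0.0592/n) log Q = +2.27 − (0.0592/2)(0.965) = +2.241 V.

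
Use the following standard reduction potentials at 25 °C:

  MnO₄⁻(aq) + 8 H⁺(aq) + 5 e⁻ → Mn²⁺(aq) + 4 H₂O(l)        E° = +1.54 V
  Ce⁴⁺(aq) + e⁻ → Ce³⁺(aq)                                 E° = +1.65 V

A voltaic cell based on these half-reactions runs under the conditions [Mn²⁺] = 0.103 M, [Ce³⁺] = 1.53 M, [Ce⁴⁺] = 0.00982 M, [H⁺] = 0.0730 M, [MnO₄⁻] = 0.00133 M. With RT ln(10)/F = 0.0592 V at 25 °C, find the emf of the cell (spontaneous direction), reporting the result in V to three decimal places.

+0.110 V

Ce⁴⁺/Ce³⁺ is the cathode (higher E°), MnO₄⁻/Mn²⁺ the anode: E°cell = +1.65 − (+1.54) = +0.11 V, n = 5.
Overall: 5 Ce⁴⁺(aq) + Mn²⁺(aq) + 4 H₂O(l) → 5 Ce³⁺(aq) + MnO₄⁻(aq) + 8 H⁺(aq)
Q = [Ce³⁺]^5·[MnO₄⁻]·[H⁺]^8 / ([Ce⁴⁺]^5·[Mn²⁺]); log Q = -0.020.
E = E° − (0.0592/n) log Q = +0.11 − (0.0592/5)(-0.020) = +0.110 V.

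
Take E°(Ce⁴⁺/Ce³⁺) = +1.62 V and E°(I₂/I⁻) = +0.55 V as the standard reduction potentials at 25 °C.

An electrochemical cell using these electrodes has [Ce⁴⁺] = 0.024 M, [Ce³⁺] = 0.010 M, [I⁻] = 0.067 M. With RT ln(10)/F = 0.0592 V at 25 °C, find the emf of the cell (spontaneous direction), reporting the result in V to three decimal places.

+1.023 V

Ce⁴⁺/Ce³⁺ is the cathode (higher E°), I₂/I⁻ the anode: E°cell = +1.62 − (+0.55) = +1.07 V, n = 2.
Overall: 2 Ce⁴⁺(aq) + 2 I⁻(aq) → 2 Ce³⁺(aq) + I₂(s)
Q = [Ce³⁺]^2 / ([Ce⁴⁺]^2·[I⁻]^2); log Q = 1.587.
E = E° − (0.0592/n) log Q = +1.07 − (0.0592/2)(1.587) = +1.023 V.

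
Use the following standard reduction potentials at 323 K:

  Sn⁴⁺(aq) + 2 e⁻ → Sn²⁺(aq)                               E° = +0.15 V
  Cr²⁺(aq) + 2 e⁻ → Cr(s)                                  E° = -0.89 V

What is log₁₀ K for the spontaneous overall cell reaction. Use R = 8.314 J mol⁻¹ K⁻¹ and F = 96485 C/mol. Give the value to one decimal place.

Cathode: Sn⁴⁺/Sn²⁺; anode: Cr²⁺/Cr. E°cell = (+0.15) − (-0.89) = +1.04 V, with n = 2.
ΔG° = −nFE° = −RT ln K, so ln K = nFE°/(RT) = (2)(96485)(+1.04) / ((8.314)(323)) = 74.733.
log₁₀ K = 74.733 / ln 10 = 32.5.

32.5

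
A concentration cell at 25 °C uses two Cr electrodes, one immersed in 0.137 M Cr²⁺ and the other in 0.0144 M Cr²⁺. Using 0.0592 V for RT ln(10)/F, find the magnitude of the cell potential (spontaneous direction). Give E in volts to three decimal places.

+0.029 V

For a concentration cell E°cell = 0. The 0.137 M side is the cathode (reduction is favoured where [Cr²⁺] is higher).
With n = 2, E = −(0.0592/2) log([Cr²⁺]ₐₙ/[Cr²⁺]꜀ₐₜ) = −(0.0592/2) log(0.0144/0.137) = −(0.0592/2)(-0.978) = +0.029 V.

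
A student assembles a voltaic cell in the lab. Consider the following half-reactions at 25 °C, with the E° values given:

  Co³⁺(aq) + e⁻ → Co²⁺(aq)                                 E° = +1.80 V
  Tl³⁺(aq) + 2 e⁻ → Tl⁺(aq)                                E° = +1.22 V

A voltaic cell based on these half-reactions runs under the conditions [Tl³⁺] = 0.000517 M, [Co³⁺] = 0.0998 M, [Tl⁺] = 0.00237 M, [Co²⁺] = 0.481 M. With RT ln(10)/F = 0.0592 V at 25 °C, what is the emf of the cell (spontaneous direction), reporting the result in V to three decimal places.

Co³⁺/Co²⁺ is the cathode (higher E°), Tl³⁺/Tl⁺ the anode: E°cell = +1.80 − (+1.22) = +0.58 V, n = 2.
Overall: 2 Co³⁺(aq) + Tl⁺(aq) → 2 Co²⁺(aq) + Tl³⁺(aq)
Q = [Co²⁺]^2·[Tl³⁺] / ([Co³⁺]^2·[Tl⁺]); log Q = 0.705.
E = E° − (0.0592/n) log Q = +0.58 − (0.0592/2)(0.705) = +0.559 V.

+0.559 V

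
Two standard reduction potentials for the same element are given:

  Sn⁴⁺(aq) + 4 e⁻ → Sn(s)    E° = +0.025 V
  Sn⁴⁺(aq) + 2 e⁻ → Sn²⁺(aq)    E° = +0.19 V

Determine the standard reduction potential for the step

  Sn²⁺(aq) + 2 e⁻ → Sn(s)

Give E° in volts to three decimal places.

Sequential free energies add, so n₃E°₃ = n₁E°₁ + n₂E°₂.
With n₃ = 4, and the known step contributing 2×(+0.19) V, the unknown satisfies 2·E° = 4×(+0.025) − 2×(+0.19) = -0.280.
E° = -0.280 / 2 = -0.140 V.

-0.140 V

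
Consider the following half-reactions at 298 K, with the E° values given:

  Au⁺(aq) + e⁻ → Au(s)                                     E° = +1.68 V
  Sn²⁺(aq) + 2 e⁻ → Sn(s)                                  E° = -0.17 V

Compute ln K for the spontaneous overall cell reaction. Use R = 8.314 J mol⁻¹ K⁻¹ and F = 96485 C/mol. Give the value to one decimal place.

144.1

Cathode: Au⁺/Au; anode: Sn²⁺/Sn. E°cell = (+1.68) − (-0.17) = +1.85 V, with n = 2.
ΔG° = −nFE° = −RT ln K, so ln K = nFE°/(RT) = (2)(96485)(+1.85) / ((8.314)(298)) = 144.090.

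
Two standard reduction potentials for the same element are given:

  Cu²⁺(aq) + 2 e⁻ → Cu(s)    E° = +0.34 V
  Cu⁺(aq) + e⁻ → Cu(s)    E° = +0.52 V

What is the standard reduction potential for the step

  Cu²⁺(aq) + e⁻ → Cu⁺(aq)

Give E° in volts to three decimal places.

Sequential free energies add, so n₃E°₃ = n₁E°₁ + n₂E°₂.
With n₃ = 2, and the known step contributing 1×(+0.52) V, the unknown satisfies 1·E° = 2×(+0.34) − 1×(+0.52) = +0.160.
E° = +0.160 / 1 = +0.160 V.

+0.160 V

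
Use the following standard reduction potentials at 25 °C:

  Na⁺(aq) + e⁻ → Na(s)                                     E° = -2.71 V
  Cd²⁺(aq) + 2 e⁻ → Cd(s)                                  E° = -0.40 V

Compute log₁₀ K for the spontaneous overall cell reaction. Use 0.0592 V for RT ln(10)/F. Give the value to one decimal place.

Cathode: Cd²⁺/Cd; anode: Na⁺/Na. E°cell = +2.31 V, n = 2.
log K = nE°cell / 0.0592 = (2)(+2.31) / 0.0592 = 78.0.

78.0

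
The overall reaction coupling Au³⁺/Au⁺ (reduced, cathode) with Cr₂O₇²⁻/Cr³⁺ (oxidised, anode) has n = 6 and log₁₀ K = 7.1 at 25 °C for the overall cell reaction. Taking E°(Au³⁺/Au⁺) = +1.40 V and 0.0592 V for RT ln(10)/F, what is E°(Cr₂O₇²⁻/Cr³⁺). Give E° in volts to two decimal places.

E°cell = (0.0592/n)·log K = (0.0592/6)(7.1) = +0.070 V.
Since Au³⁺/Au⁺ is the cathode and Cr₂O₇²⁻/Cr³⁺ the anode, E°cell = E°(Au³⁺/Au⁺) − E°(Cr₂O₇²⁻/Cr³⁺).
So E°(Cr₂O₇²⁻/Cr³⁺) = E°(Au³⁺/Au⁺) − E°cell = (+1.40) − (+0.070) = +1.33 V.

+1.33 V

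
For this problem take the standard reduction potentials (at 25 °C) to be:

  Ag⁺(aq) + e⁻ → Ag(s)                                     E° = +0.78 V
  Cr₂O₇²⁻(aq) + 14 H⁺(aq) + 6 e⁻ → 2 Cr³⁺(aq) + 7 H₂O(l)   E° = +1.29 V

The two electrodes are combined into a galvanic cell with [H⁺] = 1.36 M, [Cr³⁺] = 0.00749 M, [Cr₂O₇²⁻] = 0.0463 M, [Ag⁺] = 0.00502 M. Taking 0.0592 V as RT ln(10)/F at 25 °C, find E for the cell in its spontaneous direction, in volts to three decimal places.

+0.693 V

Cr₂O₇²⁻/Cr³⁺ is the cathode (higher E°), Ag⁺/Ag the anode: E°cell = +1.29 − (+0.78) = +0.51 V, n = 6.
Overall: Cr₂O₇²⁻(aq) + 14 H⁺(aq) + 6 Ag(s) → 2 Cr³⁺(aq) + 7 H₂O(l) + 6 Ag⁺(aq)
Q = [Cr³⁺]^2·[Ag⁺]^6 / ([Cr₂O₇²⁻]·[H⁺]^14); log Q = -18.582.
E = E° − (0.0592/n) log Q = +0.51 − (0.0592/6)(-18.582) = +0.693 V.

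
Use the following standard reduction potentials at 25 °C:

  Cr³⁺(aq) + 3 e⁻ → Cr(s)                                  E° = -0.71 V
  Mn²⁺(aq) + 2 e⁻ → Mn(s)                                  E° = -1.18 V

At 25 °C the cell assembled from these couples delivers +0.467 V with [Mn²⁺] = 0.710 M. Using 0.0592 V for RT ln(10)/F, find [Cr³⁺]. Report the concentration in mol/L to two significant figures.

Cr³⁺/Cr is the cathode, Mn²⁺/Mn the anode: E°cell = +0.47 V, n = 6.
Overall reaction: 2 Cr³⁺(aq) + 3 Mn(s) → 2 Cr(s) + 3 Mn²⁺(aq); Q = [Mn²⁺]^3/[Cr³⁺]^2.
From E = E° − (0.0592/n) log Q: log Q = (E° − E)·n/0.0592 = (+0.47 − (+0.467))·6/0.0592 = 0.3041.
So 2·log[Cr³⁺] = 3·log(0.71) − log Q = -0.4462 − (0.3041) = -0.7503; log[Cr³⁺] = -0.7503 / 2 = -0.3751; [Cr³⁺] = 10^(-0.3751) ≈ 0.42 M.

0.42 M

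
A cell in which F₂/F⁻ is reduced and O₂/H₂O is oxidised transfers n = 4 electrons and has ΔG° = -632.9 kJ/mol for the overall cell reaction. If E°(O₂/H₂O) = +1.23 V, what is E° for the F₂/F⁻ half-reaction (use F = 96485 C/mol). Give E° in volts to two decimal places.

+2.87 V

E°cell = −ΔG°/(nF) = −(-632.9×10³)/((4)(96485)) = +1.640 V.
Since F₂/F⁻ is the cathode and O₂/H₂O the anode, E°cell = E°(F₂/F⁻) − E°(O₂/H₂O).
So E°(F₂/F⁻) = E°cell + E°(O₂/H₂O) = +1.640 + (+1.23) = +2.87 V.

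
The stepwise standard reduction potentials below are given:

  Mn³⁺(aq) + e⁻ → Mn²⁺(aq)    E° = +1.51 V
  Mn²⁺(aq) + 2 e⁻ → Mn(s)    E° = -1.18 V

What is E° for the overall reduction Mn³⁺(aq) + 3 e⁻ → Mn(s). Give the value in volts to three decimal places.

-0.283 V

Since ΔG° = −nFE° is additive over sequential reductions, n₃E°₃ = n₁E°₁ + n₂E°₂.
E°₃ = (1×+1.51 + 2×-1.18) / 3 = (-0.850) / 3 = -0.283 V.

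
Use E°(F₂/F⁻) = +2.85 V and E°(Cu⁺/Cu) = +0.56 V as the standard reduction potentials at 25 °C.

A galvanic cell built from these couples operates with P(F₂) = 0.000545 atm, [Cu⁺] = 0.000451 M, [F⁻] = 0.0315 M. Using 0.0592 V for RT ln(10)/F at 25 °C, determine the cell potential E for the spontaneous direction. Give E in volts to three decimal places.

+2.480 V

F₂/F⁻ is the cathode (higher E°), Cu⁺/Cu the anode: E°cell = +2.85 − (+0.56) = +2.29 V, n = 2.
Overall: F₂(g) + 2 Cu(s) → 2 F⁻(aq) + 2 Cu⁺(aq)
Q = [F⁻]^2·[Cu⁺]^2 / (P(F₂)); log Q = -6.431.
E = E° − (0.0592/n) log Q = +2.29 − (0.0592/2)(-6.431) = +2.480 V.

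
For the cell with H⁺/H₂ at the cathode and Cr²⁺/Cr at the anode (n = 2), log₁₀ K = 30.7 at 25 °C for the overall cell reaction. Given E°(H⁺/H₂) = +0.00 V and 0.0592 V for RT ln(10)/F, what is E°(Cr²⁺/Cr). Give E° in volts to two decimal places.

-0.91 V

E°cell = (0.0592/n)·log K = (0.0592/2)(30.7) = +0.909 V.
Since H⁺/H₂ is the cathode and Cr²⁺/Cr the anode, E°cell = E°(H⁺/H₂) − E°(Cr²⁺/Cr).
So E°(Cr²⁺/Cr) = E°(H⁺/H₂) − E°cell = (+0.00) − (+0.909) = -0.91 V.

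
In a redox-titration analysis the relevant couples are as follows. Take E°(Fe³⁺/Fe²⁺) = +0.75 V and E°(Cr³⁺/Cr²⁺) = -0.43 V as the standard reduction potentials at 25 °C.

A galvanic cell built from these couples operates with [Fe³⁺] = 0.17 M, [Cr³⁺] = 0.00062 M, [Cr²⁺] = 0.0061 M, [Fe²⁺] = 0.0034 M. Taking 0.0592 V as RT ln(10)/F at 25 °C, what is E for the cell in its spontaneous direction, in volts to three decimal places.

+1.339 V

Fe³⁺/Fe²⁺ is the cathode (higher E°), Cr³⁺/Cr²⁺ the anode: E°cell = +0.75 − (-0.43) = +1.18 V, n = 1.
Overall: Fe³⁺(aq) + Cr²⁺(aq) → Fe²⁺(aq) + Cr³⁺(aq)
Q = [Fe²⁺]·[Cr³⁺] / ([Fe³⁺]·[Cr²⁺]); log Q = -2.692.
E = E° − (0.0592/n) log Q = +1.18 − (0.0592/1)(-2.692) = +1.339 V.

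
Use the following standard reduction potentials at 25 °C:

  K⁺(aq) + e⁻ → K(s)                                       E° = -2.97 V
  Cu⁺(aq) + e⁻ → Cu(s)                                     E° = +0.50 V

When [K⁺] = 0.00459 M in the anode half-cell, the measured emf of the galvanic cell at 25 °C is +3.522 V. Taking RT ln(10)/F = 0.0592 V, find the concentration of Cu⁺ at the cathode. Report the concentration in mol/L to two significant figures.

0.035 M

Cu⁺/Cu is the cathode, K⁺/K the anode: E°cell = +3.47 V, n = 1.
Overall reaction: Cu⁺(aq) + K(s) → Cu(s) + K⁺(aq); Q = [K⁺]^1/[Cu⁺]^1.
From E = E° − (0.0592/n) log Q: log Q = (E° − E)·n/0.0592 = (+3.47 − (+3.522))·1/0.0592 = -0.8784.
So 1·log[Cu⁺] = 1·log(0.00459) − log Q = -2.3382 − (-0.8784) = -1.4598; [Cu⁺] = 10^(-1.4598) ≈ 0.035 M.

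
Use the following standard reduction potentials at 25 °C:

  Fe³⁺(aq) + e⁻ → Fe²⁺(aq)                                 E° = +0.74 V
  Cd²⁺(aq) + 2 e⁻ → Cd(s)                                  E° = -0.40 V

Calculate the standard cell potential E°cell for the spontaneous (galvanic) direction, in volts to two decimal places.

The Fe³⁺/Fe²⁺ couple has the higher reduction potential, so it is the cathode; Cd²⁺/Cd is oxidised at the anode.
E°cell = E°(cathode) − E°(anode) = (+0.74) − (-0.40) = +1.14 V.

+1.14 V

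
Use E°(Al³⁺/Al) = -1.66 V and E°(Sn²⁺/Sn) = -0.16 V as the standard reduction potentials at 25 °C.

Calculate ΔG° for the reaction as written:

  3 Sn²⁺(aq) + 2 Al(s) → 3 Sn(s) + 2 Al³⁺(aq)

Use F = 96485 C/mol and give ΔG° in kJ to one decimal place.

-868.4 kJ

As written, Sn²⁺/Sn is reduced (cathode) and Al³⁺/Al is oxidised (anode), so E°cell = (-0.16) − (-1.66) = +1.50 V.
Balancing electrons gives n = 6.
ΔG° = −nFE° = −(6)(96485)(+1.50) = -868,365 J = -868.4 kJ.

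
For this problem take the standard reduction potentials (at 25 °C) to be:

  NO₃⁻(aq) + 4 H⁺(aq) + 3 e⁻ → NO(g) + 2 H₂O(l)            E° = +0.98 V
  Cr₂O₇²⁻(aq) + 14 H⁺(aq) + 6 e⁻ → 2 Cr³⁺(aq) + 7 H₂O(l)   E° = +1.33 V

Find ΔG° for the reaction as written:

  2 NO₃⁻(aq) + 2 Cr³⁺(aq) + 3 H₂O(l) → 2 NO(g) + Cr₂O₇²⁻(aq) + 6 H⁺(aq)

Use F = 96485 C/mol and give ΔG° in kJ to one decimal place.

+202.6 kJ

As written, NO₃⁻/NO is reduced (cathode) and Cr₂O₇²⁻/Cr³⁺ is oxidised (anode), so E°cell = (+0.98) − (+1.33) = -0.35 V.
Balancing electrons gives n = 6.
ΔG° = −nFE° = −(6)(96485)(-0.35) = 202,618 J = +202.6 kJ.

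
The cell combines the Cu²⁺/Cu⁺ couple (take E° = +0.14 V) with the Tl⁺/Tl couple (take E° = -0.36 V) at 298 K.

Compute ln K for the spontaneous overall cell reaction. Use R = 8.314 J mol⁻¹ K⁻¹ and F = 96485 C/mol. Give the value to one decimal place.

19.5

Cathode: Cu²⁺/Cu⁺; anode: Tl⁺/Tl. E°cell = (+0.14) − (-0.36) = +0.50 V, with n = 1.
ΔG° = −nFE° = −RT ln K, so ln K = nFE°/(RT) = (1)(96485)(+0.50) / ((8.314)(298)) = 19.472.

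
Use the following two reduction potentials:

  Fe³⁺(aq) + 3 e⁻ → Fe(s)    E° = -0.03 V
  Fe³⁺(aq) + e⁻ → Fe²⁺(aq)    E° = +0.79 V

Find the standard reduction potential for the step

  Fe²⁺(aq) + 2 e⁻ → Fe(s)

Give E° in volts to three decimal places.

-0.440 V

Sequential free energies add, so n₃E°₃ = n₁E°₁ + n₂E°₂.
With n₃ = 3, and the known step contributing 1×(+0.79) V, the unknown satisfies 2·E° = 3×(-0.03) − 1×(+0.79) = -0.880.
E° = -0.880 / 2 = -0.440 V.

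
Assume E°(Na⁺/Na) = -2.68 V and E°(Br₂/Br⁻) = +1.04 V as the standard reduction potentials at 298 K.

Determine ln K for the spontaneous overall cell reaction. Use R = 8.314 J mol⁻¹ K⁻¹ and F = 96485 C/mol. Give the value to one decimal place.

289.7

Cathode: Br₂/Br⁻; anode: Na⁺/Na. E°cell = (+1.04) − (-2.68) = +3.72 V, with n = 2.
ΔG° = −nFE° = −RT ln K, so ln K = nFE°/(RT) = (2)(96485)(+3.72) / ((8.314)(298)) = 289.739.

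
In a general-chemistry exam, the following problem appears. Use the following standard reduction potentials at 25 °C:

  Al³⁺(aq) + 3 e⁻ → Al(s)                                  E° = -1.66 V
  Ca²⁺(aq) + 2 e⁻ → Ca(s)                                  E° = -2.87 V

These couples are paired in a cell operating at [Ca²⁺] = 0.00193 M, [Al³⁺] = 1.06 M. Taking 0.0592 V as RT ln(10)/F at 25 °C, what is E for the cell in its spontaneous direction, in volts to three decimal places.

Al³⁺/Al is the cathode (higher E°), Ca²⁺/Ca the anode: E°cell = -1.66 − (-2.87) = +1.21 V, n = 6.
Overall: 2 Al³⁺(aq) + 3 Ca(s) → 2 Al(s) + 3 Ca²⁺(aq)
Q = [Ca²⁺]^3 / ([Al³⁺]^2); log Q = -8.194.
E = E° − (0.0592/n) log Q = +1.21 − (0.0592/6)(-8.194) = +1.291 V.

+1.291 V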